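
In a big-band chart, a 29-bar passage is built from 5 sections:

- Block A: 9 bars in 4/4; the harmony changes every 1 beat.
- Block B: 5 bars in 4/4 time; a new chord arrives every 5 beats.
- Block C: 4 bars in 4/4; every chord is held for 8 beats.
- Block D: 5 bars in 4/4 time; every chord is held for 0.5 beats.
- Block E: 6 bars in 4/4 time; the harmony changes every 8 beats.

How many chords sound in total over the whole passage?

A has 36 beats and chords last 1 each, so 36 chords.
B has 20 beats and chords last 5 each, so 4 chords.
C has 16 beats and chords last 8 each, so 2 chords.
D has 20 beats and chords last 0.5 each, so 40 chords.
E has 24 beats and chords last 8 each, so 3 chords.
Total: 36 + 4 + 2 + 40 + 3 = 85.

85 chords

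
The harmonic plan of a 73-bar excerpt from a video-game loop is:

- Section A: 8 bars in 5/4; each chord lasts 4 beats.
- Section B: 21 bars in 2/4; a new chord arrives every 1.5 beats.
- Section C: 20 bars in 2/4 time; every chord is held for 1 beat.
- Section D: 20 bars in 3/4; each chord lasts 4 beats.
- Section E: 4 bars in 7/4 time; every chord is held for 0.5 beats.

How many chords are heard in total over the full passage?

149 chords

A has 40 beats and chords last 4 each, so 10 chords.
B has 42 beats and chords last 1.5 each, so 28 chords.
C has 40 beats and chords last 1 each, so 40 chords.
D has 60 beats and chords last 4 each, so 15 chords.
E has 28 beats and chords last 0.5 each, so 56 chords.
Total: 10 + 28 + 40 + 15 + 56 = 149.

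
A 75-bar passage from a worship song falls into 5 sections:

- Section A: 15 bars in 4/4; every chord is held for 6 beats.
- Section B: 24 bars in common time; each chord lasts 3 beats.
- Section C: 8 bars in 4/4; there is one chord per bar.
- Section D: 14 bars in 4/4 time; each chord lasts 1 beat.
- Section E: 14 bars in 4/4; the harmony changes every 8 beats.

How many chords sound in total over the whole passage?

A: 15 bars × 4 beats = 60 beats; 6 beats/chord → 10 chords.
B: 24 bars × 4 beats = 96 beats; 3 beats/chord → 32 chords.
C: 8 bars × 4 beats = 32 beats; 4 beats/chord → 8 chords.
D: 14 bars × 4 beats = 56 beats; 1 beat/chord → 56 chords.
E: 14 bars × 4 beats = 56 beats; 8 beats/chord → 7 chords.
Total: 10 + 32 + 8 + 56 + 7 = 113.

113 chords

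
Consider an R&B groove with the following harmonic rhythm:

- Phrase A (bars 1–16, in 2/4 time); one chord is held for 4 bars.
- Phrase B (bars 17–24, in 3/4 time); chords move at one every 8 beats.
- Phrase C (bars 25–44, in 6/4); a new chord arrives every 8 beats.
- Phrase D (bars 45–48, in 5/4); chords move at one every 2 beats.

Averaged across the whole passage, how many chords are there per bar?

A: 16 bars of 2 beats is 32 beats; at 8 beats each that's 4 chords.
B: 8 bars of 3 beats is 24 beats; at 8 beats each that's 3 chords.
C: 20 bars of 6 beats is 120 beats; at 8 beats each that's 15 chords.
D: 4 bars of 5 beats is 20 beats; at 2 beats each that's 10 chords.
Overall: 32 chords over 48 bars → 32/48 = 2/3 chords per bar.

2/3 chords per bar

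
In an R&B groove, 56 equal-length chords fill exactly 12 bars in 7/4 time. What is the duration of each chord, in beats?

1.5 beats

12 bars × 7 beats/bar = 84 beats total.
84 beats ÷ 56 chords = 1.5 beats per chord.
(That is a dotted quarter note.)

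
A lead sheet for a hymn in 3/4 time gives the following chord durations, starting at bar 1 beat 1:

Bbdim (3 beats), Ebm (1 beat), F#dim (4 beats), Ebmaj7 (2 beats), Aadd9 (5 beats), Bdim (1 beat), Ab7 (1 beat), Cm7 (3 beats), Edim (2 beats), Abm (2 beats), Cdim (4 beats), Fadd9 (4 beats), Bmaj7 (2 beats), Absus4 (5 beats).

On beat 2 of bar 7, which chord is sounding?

Beat 2 of bar 7 is beat (7−1)×3 + 2 = 20 overall.
Running totals: Bbdim ends at 3, Ebm ends at 4, F#dim ends at 8, Ebmaj7 ends at 10, Aadd9 ends at 15, Bdim ends at 16, Ab7 ends at 17, Cm7 ends at 20.
Beat 20 falls within Cm7.

Cm7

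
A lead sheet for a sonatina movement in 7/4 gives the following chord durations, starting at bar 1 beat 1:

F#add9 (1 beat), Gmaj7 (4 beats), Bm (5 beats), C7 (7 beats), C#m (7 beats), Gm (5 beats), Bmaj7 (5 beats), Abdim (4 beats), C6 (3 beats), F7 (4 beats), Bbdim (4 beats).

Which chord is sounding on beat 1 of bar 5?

Beat 1 of bar 5 is beat (5−1)×7 + 1 = 29 overall.
Running totals: F#add9 ends at 1, Gmaj7 ends at 5, Bm ends at 10, C7 ends at 17, C#m ends at 24, Gm ends at 29.
Beat 29 falls within Gm.

Gm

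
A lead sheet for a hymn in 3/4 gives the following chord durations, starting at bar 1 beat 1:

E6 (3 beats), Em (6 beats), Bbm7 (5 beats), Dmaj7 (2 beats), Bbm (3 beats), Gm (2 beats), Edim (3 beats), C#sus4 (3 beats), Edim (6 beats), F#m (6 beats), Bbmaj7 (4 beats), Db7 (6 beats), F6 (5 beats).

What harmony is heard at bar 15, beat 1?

Beat 1 of bar 15 is beat (15−1)×3 + 1 = 43 overall.
Running totals: E6 ends at 3, Em ends at 9, Bbm7 ends at 14, Dmaj7 ends at 16, Bbm ends at 19, Gm ends at 21, Edim ends at 24, C#sus4 ends at 27, Edim ends at 33, F#m ends at 39, Bbmaj7 ends at 43.
Beat 43 falls within Bbmaj7.

Bbmaj7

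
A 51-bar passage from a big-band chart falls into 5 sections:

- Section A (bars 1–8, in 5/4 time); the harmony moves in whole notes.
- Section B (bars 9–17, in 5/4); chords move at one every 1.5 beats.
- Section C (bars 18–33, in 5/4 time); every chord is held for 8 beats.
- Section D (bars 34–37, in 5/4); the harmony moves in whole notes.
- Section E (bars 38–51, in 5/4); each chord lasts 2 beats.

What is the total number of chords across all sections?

A has 40 beats and chords last 4 each, so 10 chords.
B has 45 beats and chords last 1.5 each, so 30 chords.
C has 80 beats and chords last 8 each, so 10 chords.
D has 20 beats and chords last 4 each, so 5 chords.
E has 70 beats and chords last 2 each, so 35 chords.
Total: 10 + 30 + 10 + 5 + 35 = 90.

90 chords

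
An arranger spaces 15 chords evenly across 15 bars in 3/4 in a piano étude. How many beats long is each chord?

3 beats

15 bars × 3 beats/bar = 45 beats total.
45 beats ÷ 15 chords = 3 beats per chord.
(That is a dotted half note.)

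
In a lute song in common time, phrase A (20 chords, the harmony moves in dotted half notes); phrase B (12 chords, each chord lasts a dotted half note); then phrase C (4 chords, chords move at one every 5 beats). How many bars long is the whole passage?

29 bars

A: 20 × 3 = 60 beats = 15 bars.
B: 12 × 3 = 36 beats = 9 bars.
C: 4 × 5 = 20 beats = 5 bars.
Total: 15 + 9 + 5 = 29 bars.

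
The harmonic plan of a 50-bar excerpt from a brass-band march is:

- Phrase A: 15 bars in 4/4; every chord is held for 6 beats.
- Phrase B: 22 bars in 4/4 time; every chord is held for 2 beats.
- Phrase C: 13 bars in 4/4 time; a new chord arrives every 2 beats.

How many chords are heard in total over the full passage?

80 chords

A has 60 beats and chords last 6 each, so 10 chords.
B has 88 beats and chords last 2 each, so 44 chords.
C has 52 beats and chords last 2 each, so 26 chords.
Total: 10 + 44 + 26 = 80.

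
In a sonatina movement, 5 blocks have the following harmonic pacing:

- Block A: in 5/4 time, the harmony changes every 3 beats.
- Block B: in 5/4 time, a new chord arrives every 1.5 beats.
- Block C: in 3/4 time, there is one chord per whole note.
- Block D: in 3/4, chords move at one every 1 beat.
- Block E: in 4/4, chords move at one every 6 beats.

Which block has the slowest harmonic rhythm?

A: 5/3 = 5/3 chords/bar.
B: 5/1.5 = 10/3 chords/bar.
C: 3/4 = 0.75 chords/bar.
D: 3/1 = 3 chords/bar.
E: 4/6 = 2/3 chords/bar.
Slowest is E at 2/3 chords/bar.

Block E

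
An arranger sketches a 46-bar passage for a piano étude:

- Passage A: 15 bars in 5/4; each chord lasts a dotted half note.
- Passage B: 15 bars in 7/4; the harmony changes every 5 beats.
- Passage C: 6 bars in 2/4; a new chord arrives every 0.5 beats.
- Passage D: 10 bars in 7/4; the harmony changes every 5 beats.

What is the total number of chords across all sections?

84 chords

A: 15·5 = 75 beats, 75/3 = 25 chords.
B: 15·7 = 105 beats, 105/5 = 21 chords.
C: 6·2 = 12 beats, 12/0.5 = 24 chords.
D: 10·7 = 70 beats, 70/5 = 14 chords.
Total: 25 + 21 + 24 + 14 = 84.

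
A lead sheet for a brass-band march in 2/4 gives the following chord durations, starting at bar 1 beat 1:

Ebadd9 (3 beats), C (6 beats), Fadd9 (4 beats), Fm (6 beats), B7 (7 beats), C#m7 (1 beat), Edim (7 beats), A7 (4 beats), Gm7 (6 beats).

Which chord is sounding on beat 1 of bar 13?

Beat 1 of bar 13 is beat (13−1)×2 + 1 = 25 overall.
Running totals: Ebadd9 ends at 3, C ends at 9, Fadd9 ends at 13, Fm ends at 19, B7 ends at 26.
Beat 25 falls within B7.

B7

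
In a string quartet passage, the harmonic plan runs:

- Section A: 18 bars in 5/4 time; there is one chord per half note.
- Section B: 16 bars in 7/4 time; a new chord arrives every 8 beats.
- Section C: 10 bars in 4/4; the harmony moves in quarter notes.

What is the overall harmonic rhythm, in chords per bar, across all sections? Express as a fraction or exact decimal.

2.25 chords per bar

A: 18 × 5 = 90 beats ÷ 2 = 45 chords.
B: 16 × 7 = 112 beats ÷ 8 = 14 chords.
C: 10 × 4 = 40 beats ÷ 1 = 40 chords.
Overall: 99 chords over 44 bars → 99/44 = 2.25 chords per bar.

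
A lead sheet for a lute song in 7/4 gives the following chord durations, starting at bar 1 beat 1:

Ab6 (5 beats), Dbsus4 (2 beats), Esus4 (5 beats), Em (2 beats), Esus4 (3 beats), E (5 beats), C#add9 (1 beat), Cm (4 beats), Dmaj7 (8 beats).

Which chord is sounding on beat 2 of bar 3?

Esus4

Beat 2 of bar 3 is beat (3−1)×7 + 2 = 16 overall.
Running totals: Ab6 ends at 5, Dbsus4 ends at 7, Esus4 ends at 12, Em ends at 14, Esus4 ends at 17.
Beat 16 falls within Esus4.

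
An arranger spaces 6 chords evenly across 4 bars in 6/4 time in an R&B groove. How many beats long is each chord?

4 bars × 6 beats/bar = 24 beats total.
24 beats ÷ 6 chords = 4 beats per chord.
(That is a whole note.)

4 beats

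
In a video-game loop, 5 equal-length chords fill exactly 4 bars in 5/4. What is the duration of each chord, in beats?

4 bars × 5 beats/bar = 20 beats total.
20 beats ÷ 5 chords = 4 beats per chord.
(That is a whole note.)

4 beats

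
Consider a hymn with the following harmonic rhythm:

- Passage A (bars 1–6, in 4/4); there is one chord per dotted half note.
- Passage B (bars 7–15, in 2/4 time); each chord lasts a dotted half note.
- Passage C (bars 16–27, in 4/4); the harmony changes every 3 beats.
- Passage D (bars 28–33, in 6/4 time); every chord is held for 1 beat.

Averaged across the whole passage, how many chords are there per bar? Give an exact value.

2 chords per bar

A: 6 × 4 = 24 beats ÷ 3 = 8 chords.
B: 9 × 2 = 18 beats ÷ 3 = 6 chords.
C: 12 × 4 = 48 beats ÷ 3 = 16 chords.
D: 6 × 6 = 36 beats ÷ 1 = 36 chords.
Overall: 66 chords over 33 bars → 66/33 = 2 chords per bar.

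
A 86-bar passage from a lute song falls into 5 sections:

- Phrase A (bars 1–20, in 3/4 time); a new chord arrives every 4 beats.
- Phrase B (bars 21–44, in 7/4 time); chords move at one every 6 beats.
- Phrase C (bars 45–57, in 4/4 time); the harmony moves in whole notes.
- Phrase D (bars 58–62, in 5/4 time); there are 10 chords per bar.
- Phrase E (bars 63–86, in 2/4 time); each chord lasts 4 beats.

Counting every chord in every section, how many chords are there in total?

A has 60 beats and chords last 4 each, so 15 chords.
B has 168 beats and chords last 6 each, so 28 chords.
C has 52 beats and chords last 4 each, so 13 chords.
D has 25 beats and chords last 0.5 each, so 50 chords.
E has 48 beats and chords last 4 each, so 12 chords.
Total: 15 + 28 + 13 + 50 + 12 = 118.

118 chords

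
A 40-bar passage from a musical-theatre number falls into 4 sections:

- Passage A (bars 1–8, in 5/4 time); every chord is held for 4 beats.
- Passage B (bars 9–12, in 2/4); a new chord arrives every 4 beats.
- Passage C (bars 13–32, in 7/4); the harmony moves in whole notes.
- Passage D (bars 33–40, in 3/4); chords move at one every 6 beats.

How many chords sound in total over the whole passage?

51 chords

A has 40 beats and chords last 4 each, so 10 chords.
B has 8 beats and chords last 4 each, so 2 chords.
C has 140 beats and chords last 4 each, so 35 chords.
D has 24 beats and chords last 6 each, so 4 chords.
Total: 10 + 2 + 35 + 4 = 51.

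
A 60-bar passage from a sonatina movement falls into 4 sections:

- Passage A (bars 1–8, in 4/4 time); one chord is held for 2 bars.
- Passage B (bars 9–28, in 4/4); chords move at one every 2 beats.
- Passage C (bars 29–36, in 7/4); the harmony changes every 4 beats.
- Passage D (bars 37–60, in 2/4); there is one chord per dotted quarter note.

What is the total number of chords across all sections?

A: 8 bars × 4 beats = 32 beats; 8 beats/chord → 4 chords.
B: 20 bars × 4 beats = 80 beats; 2 beats/chord → 40 chords.
C: 8 bars × 7 beats = 56 beats; 4 beats/chord → 14 chords.
D: 24 bars × 2 beats = 48 beats; 1.5 beats/chord → 32 chords.
Total: 4 + 40 + 14 + 32 = 90.

90 chords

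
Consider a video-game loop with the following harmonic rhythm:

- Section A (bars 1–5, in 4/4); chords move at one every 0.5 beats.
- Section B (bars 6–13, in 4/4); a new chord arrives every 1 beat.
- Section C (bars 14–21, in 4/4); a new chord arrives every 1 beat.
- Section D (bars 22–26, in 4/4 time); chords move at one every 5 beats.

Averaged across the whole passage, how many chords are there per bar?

54/13 chords per bar

A: 5 bars of 4 beats is 20 beats; at 0.5 beats each that's 40 chords.
B: 8 bars of 4 beats is 32 beats; at 1 beat each that's 32 chords.
C: 8 bars of 4 beats is 32 beats; at 1 beat each that's 32 chords.
D: 5 bars of 4 beats is 20 beats; at 5 beats each that's 4 chords.
Overall: 108 chords over 26 bars → 108/26 = 54/13 chords per bar.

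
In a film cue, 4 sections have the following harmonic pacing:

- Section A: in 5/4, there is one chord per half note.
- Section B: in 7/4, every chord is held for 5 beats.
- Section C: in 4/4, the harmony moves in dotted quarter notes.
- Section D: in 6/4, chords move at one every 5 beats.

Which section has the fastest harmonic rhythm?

Section C

A: 5/2 = 2.5 chords/bar.
B: 7/5 = 1.4 chords/bar.
C: 4/1.5 = 8/3 chords/bar.
D: 6/5 = 1.2 chords/bar.
Fastest is C at 8/3 chords/bar.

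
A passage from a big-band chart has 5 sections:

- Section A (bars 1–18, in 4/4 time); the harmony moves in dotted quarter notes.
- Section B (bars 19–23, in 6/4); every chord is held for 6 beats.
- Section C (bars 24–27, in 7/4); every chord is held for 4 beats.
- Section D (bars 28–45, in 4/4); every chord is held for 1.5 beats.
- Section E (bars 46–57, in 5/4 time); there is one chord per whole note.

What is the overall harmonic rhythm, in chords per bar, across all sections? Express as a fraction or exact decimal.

A: 18 × 4 = 72 beats ÷ 1.5 = 48 chords.
B: 5 × 6 = 30 beats ÷ 6 = 5 chords.
C: 4 × 7 = 28 beats ÷ 4 = 7 chords.
D: 18 × 4 = 72 beats ÷ 1.5 = 48 chords.
E: 12 × 5 = 60 beats ÷ 4 = 15 chords.
Overall: 123 chords over 57 bars → 123/57 = 41/19 chords per bar.

41/19 chords per bar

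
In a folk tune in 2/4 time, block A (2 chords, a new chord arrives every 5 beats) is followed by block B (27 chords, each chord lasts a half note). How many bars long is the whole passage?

32 bars

A: 2 × 5 = 10 beats = 5 bars.
B: 27 × 2 = 54 beats = 27 bars.
Total: 5 + 27 = 32 bars.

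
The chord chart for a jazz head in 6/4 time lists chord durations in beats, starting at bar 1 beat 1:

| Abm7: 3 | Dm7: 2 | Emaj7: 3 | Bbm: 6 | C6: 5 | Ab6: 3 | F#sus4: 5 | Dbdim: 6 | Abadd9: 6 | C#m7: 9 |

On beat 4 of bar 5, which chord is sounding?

Dbdim

Beat 4 of bar 5 is beat (5−1)×6 + 4 = 28 overall.
Running totals: Abm7 ends at 3, Dm7 ends at 5, Emaj7 ends at 8, Bbm ends at 14, C6 ends at 19, Ab6 ends at 22, F#sus4 ends at 27, Dbdim ends at 33.
Beat 28 falls within Dbdim.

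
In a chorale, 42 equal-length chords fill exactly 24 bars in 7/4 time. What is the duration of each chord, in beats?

24 bars × 7 beats/bar = 168 beats total.
168 beats ÷ 42 chords = 4 beats per chord.
(That is a whole note.)

4 beats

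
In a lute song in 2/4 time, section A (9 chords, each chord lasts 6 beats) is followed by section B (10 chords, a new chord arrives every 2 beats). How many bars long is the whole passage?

37 bars

A: 9 × 6 = 54 beats = 27 bars.
B: 10 × 2 = 20 beats = 10 bars.
Total: 27 + 10 = 37 bars.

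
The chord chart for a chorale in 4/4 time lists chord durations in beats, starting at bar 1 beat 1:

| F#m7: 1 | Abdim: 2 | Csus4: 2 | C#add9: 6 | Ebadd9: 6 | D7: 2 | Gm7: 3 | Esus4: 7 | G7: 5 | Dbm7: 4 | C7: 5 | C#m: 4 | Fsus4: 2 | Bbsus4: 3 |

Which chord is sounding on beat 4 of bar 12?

Beat 4 of bar 12 is beat (12−1)×4 + 4 = 48 overall.
Running totals: F#m7 ends at 1, Abdim ends at 3, Csus4 ends at 5, C#add9 ends at 11, Ebadd9 ends at 17, D7 ends at 19, Gm7 ends at 22, Esus4 ends at 29, G7 ends at 34, Dbm7 ends at 38, C7 ends at 43, C#m ends at 47, Fsus4 ends at 49.
Beat 48 falls within Fsus4.

Fsus4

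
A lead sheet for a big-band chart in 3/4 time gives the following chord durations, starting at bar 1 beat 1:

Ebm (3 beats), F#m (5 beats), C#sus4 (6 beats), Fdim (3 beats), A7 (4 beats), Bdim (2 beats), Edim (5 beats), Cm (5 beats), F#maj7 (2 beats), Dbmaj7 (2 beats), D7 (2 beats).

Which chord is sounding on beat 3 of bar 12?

Beat 3 of bar 12 is beat (12−1)×3 + 3 = 36 overall.
Running totals: Ebm ends at 3, F#m ends at 8, C#sus4 ends at 14, Fdim ends at 17, A7 ends at 21, Bdim ends at 23, Edim ends at 28, Cm ends at 33, F#maj7 ends at 35, Dbmaj7 ends at 37.
Beat 36 falls within Dbmaj7.

Dbmaj7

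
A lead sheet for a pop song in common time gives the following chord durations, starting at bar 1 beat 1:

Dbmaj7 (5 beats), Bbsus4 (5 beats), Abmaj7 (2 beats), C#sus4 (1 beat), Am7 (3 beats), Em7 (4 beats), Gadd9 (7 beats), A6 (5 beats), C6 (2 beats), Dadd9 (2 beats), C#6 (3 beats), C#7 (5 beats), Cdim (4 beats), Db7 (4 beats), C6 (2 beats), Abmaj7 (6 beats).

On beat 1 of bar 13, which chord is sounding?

Db7

Beat 1 of bar 13 is beat (13−1)×4 + 1 = 49 overall.
Running totals: Dbmaj7 ends at 5, Bbsus4 ends at 10, Abmaj7 ends at 12, C#sus4 ends at 13, Am7 ends at 16, Em7 ends at 20, Gadd9 ends at 27, A6 ends at 32, C6 ends at 34, Dadd9 ends at 36, C#6 ends at 39, C#7 ends at 44, Cdim ends at 48, Db7 ends at 52.
Beat 49 falls within Db7.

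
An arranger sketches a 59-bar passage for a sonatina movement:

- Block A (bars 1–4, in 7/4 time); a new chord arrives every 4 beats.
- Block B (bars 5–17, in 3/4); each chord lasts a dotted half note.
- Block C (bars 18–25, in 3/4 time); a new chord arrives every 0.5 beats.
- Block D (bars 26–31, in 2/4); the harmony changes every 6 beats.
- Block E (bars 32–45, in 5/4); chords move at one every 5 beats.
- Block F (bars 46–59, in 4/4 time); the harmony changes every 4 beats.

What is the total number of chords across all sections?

A: 4·7 = 28 beats, 28/4 = 7 chords.
B: 13·3 = 39 beats, 39/3 = 13 chords.
C: 8·3 = 24 beats, 24/0.5 = 48 chords.
D: 6·2 = 12 beats, 12/6 = 2 chords.
E: 14·5 = 70 beats, 70/5 = 14 chords.
F: 14·4 = 56 beats, 56/4 = 14 chords.
Total: 7 + 13 + 48 + 2 + 14 + 14 = 98.

98 chords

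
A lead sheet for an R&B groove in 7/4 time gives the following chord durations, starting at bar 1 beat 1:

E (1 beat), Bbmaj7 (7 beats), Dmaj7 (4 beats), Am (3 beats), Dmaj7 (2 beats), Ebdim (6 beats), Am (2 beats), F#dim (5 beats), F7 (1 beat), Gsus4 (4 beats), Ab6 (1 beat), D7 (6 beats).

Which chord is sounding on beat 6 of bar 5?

Beat 6 of bar 5 is beat (5−1)×7 + 6 = 34 overall.
Running totals: E ends at 1, Bbmaj7 ends at 8, Dmaj7 ends at 12, Am ends at 15, Dmaj7 ends at 17, Ebdim ends at 23, Am ends at 25, F#dim ends at 30, F7 ends at 31, Gsus4 ends at 35.
Beat 34 falls within Gsus4.

Gsus4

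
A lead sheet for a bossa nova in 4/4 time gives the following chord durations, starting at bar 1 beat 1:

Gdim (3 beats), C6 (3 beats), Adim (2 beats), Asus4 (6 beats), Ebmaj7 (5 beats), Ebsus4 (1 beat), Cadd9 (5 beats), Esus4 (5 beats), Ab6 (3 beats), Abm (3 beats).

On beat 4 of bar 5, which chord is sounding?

Ebsus4

Beat 4 of bar 5 is beat (5−1)×4 + 4 = 20 overall.
Running totals: Gdim ends at 3, C6 ends at 6, Adim ends at 8, Asus4 ends at 14, Ebmaj7 ends at 19, Ebsus4 ends at 20.
Beat 20 falls within Ebsus4.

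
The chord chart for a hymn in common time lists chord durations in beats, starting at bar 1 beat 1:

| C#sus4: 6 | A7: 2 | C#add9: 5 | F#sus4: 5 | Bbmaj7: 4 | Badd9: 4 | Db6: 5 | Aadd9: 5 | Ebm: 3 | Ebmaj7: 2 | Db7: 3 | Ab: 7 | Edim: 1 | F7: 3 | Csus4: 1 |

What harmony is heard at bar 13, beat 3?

Ab

Beat 3 of bar 13 is beat (13−1)×4 + 3 = 51 overall.
Running totals: C#sus4 ends at 6, A7 ends at 8, C#add9 ends at 13, F#sus4 ends at 18, Bbmaj7 ends at 22, Badd9 ends at 26, Db6 ends at 31, Aadd9 ends at 36, Ebm ends at 39, Ebmaj7 ends at 41, Db7 ends at 44, Ab ends at 51.
Beat 51 falls within Ab.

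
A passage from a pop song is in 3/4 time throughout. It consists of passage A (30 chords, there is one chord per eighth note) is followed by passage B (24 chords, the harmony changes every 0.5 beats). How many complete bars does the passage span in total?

A: 30 × 0.5 = 15 beats = 5 bars.
B: 24 × 0.5 = 12 beats = 4 bars.
Total: 5 + 4 = 9 bars.

9 bars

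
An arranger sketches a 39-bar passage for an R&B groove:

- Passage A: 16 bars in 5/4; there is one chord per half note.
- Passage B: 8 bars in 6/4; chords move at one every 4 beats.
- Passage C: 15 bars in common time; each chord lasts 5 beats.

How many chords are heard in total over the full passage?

A: 16·5 = 80 beats, 80/2 = 40 chords.
B: 8·6 = 48 beats, 48/4 = 12 chords.
C: 15·4 = 60 beats, 60/5 = 12 chords.
Total: 40 + 12 + 12 = 64.

64 chords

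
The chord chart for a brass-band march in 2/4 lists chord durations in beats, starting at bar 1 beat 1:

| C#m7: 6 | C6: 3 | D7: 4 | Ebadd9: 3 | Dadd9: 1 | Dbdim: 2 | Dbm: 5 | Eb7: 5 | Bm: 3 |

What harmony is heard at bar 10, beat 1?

Beat 1 of bar 10 is beat (10−1)×2 + 1 = 19 overall.
Running totals: C#m7 ends at 6, C6 ends at 9, D7 ends at 13, Ebadd9 ends at 16, Dadd9 ends at 17, Dbdim ends at 19.
Beat 19 falls within Dbdim.

Dbdim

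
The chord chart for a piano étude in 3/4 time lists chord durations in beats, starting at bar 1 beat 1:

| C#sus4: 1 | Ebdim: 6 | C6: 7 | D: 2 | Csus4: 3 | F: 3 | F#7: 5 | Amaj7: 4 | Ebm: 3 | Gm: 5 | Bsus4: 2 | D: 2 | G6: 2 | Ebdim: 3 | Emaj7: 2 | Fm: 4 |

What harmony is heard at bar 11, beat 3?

Ebm

Beat 3 of bar 11 is beat (11−1)×3 + 3 = 33 overall.
Running totals: C#sus4 ends at 1, Ebdim ends at 7, C6 ends at 14, D ends at 16, Csus4 ends at 19, F ends at 22, F#7 ends at 27, Amaj7 ends at 31, Ebm ends at 34.
Beat 33 falls within Ebm.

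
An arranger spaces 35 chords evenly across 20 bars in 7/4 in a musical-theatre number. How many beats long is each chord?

20 bars × 7 beats/bar = 140 beats total.
140 beats ÷ 35 chords = 4 beats per chord.
(That is a whole note.)

4 beats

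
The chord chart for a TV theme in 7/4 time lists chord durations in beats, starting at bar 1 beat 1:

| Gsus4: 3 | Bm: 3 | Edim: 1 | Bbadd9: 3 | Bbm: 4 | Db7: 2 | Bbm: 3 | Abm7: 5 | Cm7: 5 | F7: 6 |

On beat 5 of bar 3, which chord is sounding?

Beat 5 of bar 3 is beat (3−1)×7 + 5 = 19 overall.
Running totals: Gsus4 ends at 3, Bm ends at 6, Edim ends at 7, Bbadd9 ends at 10, Bbm ends at 14, Db7 ends at 16, Bbm ends at 19.
Beat 19 falls within Bbm.

Bbm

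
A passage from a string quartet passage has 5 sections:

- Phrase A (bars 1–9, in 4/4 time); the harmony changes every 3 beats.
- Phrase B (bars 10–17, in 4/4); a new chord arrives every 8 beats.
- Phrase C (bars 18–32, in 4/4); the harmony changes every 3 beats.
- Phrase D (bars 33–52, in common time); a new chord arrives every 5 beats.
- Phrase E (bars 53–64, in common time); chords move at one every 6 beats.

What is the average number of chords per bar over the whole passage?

A: 9 bars of 4 beats is 36 beats; at 3 beats each that's 12 chords.
B: 8 bars of 4 beats is 32 beats; at 8 beats each that's 4 chords.
C: 15 bars of 4 beats is 60 beats; at 3 beats each that's 20 chords.
D: 20 bars of 4 beats is 80 beats; at 5 beats each that's 16 chords.
E: 12 bars of 4 beats is 48 beats; at 6 beats each that's 8 chords.
Overall: 60 chords over 64 bars → 60/64 = 15/16 chords per bar.

15/16 chords per bar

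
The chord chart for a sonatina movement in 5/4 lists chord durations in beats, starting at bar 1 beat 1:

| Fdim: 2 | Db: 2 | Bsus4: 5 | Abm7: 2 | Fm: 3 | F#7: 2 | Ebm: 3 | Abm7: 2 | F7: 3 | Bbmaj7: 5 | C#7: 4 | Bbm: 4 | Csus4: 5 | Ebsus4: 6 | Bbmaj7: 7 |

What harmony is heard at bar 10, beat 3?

Beat 3 of bar 10 is beat (10−1)×5 + 3 = 48 overall.
Running totals: Fdim ends at 2, Db ends at 4, Bsus4 ends at 9, Abm7 ends at 11, Fm ends at 14, F#7 ends at 16, Ebm ends at 19, Abm7 ends at 21, F7 ends at 24, Bbmaj7 ends at 29, C#7 ends at 33, Bbm ends at 37, Csus4 ends at 42, Ebsus4 ends at 48.
Beat 48 falls within Ebsus4.

Ebsus4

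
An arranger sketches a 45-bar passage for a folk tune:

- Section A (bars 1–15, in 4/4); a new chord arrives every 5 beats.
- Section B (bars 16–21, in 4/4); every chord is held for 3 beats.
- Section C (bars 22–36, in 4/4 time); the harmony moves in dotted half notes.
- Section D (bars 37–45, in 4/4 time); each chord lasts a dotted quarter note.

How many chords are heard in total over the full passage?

64 chords

A: 15 bars × 4 beats = 60 beats; 5 beats/chord → 12 chords.
B: 6 bars × 4 beats = 24 beats; 3 beats/chord → 8 chords.
C: 15 bars × 4 beats = 60 beats; 3 beats/chord → 20 chords.
D: 9 bars × 4 beats = 36 beats; 1.5 beats/chord → 24 chords.
Total: 12 + 8 + 20 + 24 = 64.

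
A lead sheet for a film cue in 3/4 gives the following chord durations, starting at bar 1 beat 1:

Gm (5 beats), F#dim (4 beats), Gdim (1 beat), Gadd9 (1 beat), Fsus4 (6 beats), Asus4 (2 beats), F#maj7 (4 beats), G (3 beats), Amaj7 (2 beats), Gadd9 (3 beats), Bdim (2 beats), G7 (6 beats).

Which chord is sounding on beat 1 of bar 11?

Gadd9

Beat 1 of bar 11 is beat (11−1)×3 + 1 = 31 overall.
Running totals: Gm ends at 5, F#dim ends at 9, Gdim ends at 10, Gadd9 ends at 11, Fsus4 ends at 17, Asus4 ends at 19, F#maj7 ends at 23, G ends at 26, Amaj7 ends at 28, Gadd9 ends at 31.
Beat 31 falls within Gadd9.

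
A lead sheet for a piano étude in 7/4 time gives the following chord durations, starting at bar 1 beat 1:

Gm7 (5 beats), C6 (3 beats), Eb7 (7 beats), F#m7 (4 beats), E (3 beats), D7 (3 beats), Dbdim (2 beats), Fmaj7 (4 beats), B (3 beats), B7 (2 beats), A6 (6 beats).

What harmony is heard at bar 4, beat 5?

Dbdim

Beat 5 of bar 4 is beat (4−1)×7 + 5 = 26 overall.
Running totals: Gm7 ends at 5, C6 ends at 8, Eb7 ends at 15, F#m7 ends at 19, E ends at 22, D7 ends at 25, Dbdim ends at 27.
Beat 26 falls within Dbdim.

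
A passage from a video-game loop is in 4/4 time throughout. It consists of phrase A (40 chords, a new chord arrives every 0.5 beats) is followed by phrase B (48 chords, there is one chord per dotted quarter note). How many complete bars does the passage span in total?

23 bars

A: 40 × 0.5 = 20 beats = 5 bars.
B: 48 × 1.5 = 72 beats = 18 bars.
Total: 5 + 18 = 23 bars.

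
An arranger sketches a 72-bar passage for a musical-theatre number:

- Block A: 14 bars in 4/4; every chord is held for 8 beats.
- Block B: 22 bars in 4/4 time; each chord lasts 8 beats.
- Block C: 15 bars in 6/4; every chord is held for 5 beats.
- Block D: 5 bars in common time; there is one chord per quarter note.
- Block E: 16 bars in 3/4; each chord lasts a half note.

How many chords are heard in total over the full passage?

A has 56 beats and chords last 8 each, so 7 chords.
B has 88 beats and chords last 8 each, so 11 chords.
C has 90 beats and chords last 5 each, so 18 chords.
D has 20 beats and chords last 1 each, so 20 chords.
E has 48 beats and chords last 2 each, so 24 chords.
Total: 7 + 11 + 18 + 20 + 24 = 80.

80 chords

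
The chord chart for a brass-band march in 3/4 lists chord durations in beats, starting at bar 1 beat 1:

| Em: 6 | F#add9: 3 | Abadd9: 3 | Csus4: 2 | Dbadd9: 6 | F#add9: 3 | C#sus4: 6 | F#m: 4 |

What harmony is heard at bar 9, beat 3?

Beat 3 of bar 9 is beat (9−1)×3 + 3 = 27 overall.
Running totals: Em ends at 6, F#add9 ends at 9, Abadd9 ends at 12, Csus4 ends at 14, Dbadd9 ends at 20, F#add9 ends at 23, C#sus4 ends at 29.
Beat 27 falls within C#sus4.

C#sus4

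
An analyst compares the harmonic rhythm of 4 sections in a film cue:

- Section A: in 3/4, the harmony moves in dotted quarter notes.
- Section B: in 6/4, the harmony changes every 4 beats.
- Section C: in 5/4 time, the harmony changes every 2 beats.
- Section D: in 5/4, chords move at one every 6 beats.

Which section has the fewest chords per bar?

A: 3 beats/bar ÷ 1.5 beats/chord = 2 chords/bar.
B: 6 beats/bar ÷ 4 beats/chord = 1.5 chords/bar.
C: 5 beats/bar ÷ 2 beats/chord = 2.5 chords/bar.
D: 5 beats/bar ÷ 6 beats/chord = 5/6 chords/bar.
Slowest is D at 5/6 chords/bar.

Section D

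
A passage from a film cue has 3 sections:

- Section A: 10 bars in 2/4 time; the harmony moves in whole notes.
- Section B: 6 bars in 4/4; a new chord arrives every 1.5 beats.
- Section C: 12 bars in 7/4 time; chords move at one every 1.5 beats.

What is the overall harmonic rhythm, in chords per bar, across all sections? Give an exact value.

2.75 chords per bar

A: 10 × 2 = 20 beats ÷ 4 = 5 chords.
B: 6 × 4 = 24 beats ÷ 1.5 = 16 chords.
C: 12 × 7 = 84 beats ÷ 1.5 = 56 chords.
Overall: 77 chords over 28 bars → 77/28 = 2.75 chords per bar.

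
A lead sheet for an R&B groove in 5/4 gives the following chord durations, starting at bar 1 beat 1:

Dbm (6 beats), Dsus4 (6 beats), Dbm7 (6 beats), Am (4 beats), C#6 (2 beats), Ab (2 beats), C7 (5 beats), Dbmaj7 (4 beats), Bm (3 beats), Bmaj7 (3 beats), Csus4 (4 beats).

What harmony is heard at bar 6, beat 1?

Ab

Beat 1 of bar 6 is beat (6−1)×5 + 1 = 26 overall.
Running totals: Dbm ends at 6, Dsus4 ends at 12, Dbm7 ends at 18, Am ends at 22, C#6 ends at 24, Ab ends at 26.
Beat 26 falls within Ab.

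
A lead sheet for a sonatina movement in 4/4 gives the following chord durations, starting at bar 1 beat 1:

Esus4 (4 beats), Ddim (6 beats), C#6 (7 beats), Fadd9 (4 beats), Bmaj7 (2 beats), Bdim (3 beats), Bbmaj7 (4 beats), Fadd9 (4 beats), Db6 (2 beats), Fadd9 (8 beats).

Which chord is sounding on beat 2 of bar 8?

Bbmaj7

Beat 2 of bar 8 is beat (8−1)×4 + 2 = 30 overall.
Running totals: Esus4 ends at 4, Ddim ends at 10, C#6 ends at 17, Fadd9 ends at 21, Bmaj7 ends at 23, Bdim ends at 26, Bbmaj7 ends at 30.
Beat 30 falls within Bbmaj7.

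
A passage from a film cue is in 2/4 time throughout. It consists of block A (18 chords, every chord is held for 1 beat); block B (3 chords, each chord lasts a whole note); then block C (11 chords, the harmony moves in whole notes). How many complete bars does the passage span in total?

A: 18 × 1 = 18 beats = 9 bars.
B: 3 × 4 = 12 beats = 6 bars.
C: 11 × 4 = 44 beats = 22 bars.
Total: 9 + 6 + 22 = 37 bars.

37 bars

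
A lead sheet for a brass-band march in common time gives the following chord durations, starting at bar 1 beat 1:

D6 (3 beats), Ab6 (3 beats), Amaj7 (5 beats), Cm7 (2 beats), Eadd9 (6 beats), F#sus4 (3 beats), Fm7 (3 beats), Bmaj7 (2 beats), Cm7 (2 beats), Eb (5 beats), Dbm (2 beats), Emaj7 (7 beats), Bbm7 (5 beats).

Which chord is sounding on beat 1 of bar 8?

Cm7

Beat 1 of bar 8 is beat (8−1)×4 + 1 = 29 overall.
Running totals: D6 ends at 3, Ab6 ends at 6, Amaj7 ends at 11, Cm7 ends at 13, Eadd9 ends at 19, F#sus4 ends at 22, Fm7 ends at 25, Bmaj7 ends at 27, Cm7 ends at 29.
Beat 29 falls within Cm7.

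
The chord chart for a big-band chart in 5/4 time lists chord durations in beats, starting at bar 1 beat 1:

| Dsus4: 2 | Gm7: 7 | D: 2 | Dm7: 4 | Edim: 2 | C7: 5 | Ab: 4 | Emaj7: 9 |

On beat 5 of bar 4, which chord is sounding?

Beat 5 of bar 4 is beat (4−1)×5 + 5 = 20 overall.
Running totals: Dsus4 ends at 2, Gm7 ends at 9, D ends at 11, Dm7 ends at 15, Edim ends at 17, C7 ends at 22.
Beat 20 falls within C7.

C7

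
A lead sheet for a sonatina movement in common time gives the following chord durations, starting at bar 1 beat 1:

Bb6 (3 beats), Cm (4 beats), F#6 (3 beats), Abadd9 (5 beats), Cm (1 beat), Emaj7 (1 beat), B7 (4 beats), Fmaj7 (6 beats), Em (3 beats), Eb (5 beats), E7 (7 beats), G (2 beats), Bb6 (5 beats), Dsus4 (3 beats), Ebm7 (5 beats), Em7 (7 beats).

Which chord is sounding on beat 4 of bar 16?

Beat 4 of bar 16 is beat (16−1)×4 + 4 = 64 overall.
Running totals: Bb6 ends at 3, Cm ends at 7, F#6 ends at 10, Abadd9 ends at 15, Cm ends at 16, Emaj7 ends at 17, B7 ends at 21, Fmaj7 ends at 27, Em ends at 30, Eb ends at 35, E7 ends at 42, G ends at 44, Bb6 ends at 49, Dsus4 ends at 52, Ebm7 ends at 57, Em7 ends at 64.
Beat 64 falls within Em7.

Em7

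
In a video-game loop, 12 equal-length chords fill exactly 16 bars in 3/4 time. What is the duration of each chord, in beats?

16 bars × 3 beats/bar = 48 beats total.
48 beats ÷ 12 chords = 4 beats per chord.
(That is a whole note.)

4 beats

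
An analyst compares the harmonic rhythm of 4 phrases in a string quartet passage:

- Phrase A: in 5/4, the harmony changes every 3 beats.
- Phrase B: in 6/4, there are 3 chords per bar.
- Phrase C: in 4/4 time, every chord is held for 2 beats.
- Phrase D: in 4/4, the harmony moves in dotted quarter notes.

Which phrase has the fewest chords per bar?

A: 5/3 = 5/3 chords/bar.
B: 6/2 = 3 chords/bar.
C: 4/2 = 2 chords/bar.
D: 4/1.5 = 8/3 chords/bar.
Slowest is A at 5/3 chords/bar.

Phrase A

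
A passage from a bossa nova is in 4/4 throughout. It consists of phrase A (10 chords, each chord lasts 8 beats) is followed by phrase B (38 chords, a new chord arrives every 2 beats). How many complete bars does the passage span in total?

A: 10 × 8 = 80 beats = 20 bars.
B: 38 × 2 = 76 beats = 19 bars.
Total: 20 + 19 = 39 bars.

39 bars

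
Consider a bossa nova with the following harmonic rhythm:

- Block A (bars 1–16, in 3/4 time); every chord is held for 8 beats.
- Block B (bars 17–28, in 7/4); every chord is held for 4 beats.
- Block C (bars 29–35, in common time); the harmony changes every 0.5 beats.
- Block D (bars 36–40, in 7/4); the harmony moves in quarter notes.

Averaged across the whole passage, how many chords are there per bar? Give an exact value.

A: 16 × 3 = 48 beats ÷ 8 = 6 chords.
B: 12 × 7 = 84 beats ÷ 4 = 21 chords.
C: 7 × 4 = 28 beats ÷ 0.5 = 56 chords.
D: 5 × 7 = 35 beats ÷ 1 = 35 chords.
Overall: 118 chords over 40 bars → 118/40 = 2.95 chords per bar.

2.95 chords per bar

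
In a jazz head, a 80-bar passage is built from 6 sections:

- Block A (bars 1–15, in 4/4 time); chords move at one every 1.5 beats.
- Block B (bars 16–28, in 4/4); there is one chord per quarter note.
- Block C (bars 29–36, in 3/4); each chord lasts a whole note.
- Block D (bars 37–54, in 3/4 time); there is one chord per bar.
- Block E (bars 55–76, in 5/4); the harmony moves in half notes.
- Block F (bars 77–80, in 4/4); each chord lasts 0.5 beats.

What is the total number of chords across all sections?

A: 15 bars × 4 beats = 60 beats; 1.5 beats/chord → 40 chords.
B: 13 bars × 4 beats = 52 beats; 1 beat/chord → 52 chords.
C: 8 bars × 3 beats = 24 beats; 4 beats/chord → 6 chords.
D: 18 bars × 3 beats = 54 beats; 3 beats/chord → 18 chords.
E: 22 bars × 5 beats = 110 beats; 2 beats/chord → 55 chords.
F: 4 bars × 4 beats = 16 beats; 0.5 beats/chord → 32 chords.
Total: 40 + 52 + 6 + 18 + 55 + 32 = 203.

203 chords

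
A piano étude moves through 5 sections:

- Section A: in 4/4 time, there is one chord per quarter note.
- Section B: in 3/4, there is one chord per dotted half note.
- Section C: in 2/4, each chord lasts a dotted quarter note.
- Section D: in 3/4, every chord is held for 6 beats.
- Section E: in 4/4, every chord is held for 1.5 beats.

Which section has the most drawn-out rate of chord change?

A: each chord is 1 beat in 4/4, so 4 per bar.
B: each chord is 3 beats in 3/4, so 1 per bar.
C: each chord is 1.5 beats in 2/4, so 4/3 per bar.
D: each chord is 6 beats in 3/4, so 0.5 per bar.
E: each chord is 1.5 beats in 4/4, so 8/3 per bar.
Slowest is D at 0.5 chords/bar.

Section D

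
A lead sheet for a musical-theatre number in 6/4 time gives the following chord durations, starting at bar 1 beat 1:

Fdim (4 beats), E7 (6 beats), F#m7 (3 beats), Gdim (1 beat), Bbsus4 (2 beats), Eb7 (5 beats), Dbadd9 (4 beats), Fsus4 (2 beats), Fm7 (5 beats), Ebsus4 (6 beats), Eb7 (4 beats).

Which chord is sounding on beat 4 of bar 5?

Fm7

Beat 4 of bar 5 is beat (5−1)×6 + 4 = 28 overall.
Running totals: Fdim ends at 4, E7 ends at 10, F#m7 ends at 13, Gdim ends at 14, Bbsus4 ends at 16, Eb7 ends at 21, Dbadd9 ends at 25, Fsus4 ends at 27, Fm7 ends at 32.
Beat 28 falls within Fm7.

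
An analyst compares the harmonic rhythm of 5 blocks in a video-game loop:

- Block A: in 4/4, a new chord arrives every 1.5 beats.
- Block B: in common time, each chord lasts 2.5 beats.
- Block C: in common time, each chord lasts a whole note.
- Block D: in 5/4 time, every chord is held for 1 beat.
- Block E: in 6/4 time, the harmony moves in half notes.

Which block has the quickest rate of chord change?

Block D

A: 4/1.5 = 8/3 chords/bar.
B: 4/2.5 = 1.6 chords/bar.
C: 4/4 = 1 chord/bar.
D: 5/1 = 5 chords/bar.
E: 6/2 = 3 chords/bar.
Fastest is D at 5 chords/bar.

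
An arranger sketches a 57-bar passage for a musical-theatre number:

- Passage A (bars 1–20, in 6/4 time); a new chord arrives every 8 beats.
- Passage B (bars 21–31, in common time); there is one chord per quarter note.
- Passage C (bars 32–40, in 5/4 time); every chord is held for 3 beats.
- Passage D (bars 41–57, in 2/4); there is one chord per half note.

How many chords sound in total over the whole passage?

A: 20·6 = 120 beats, 120/8 = 15 chords.
B: 11·4 = 44 beats, 44/1 = 44 chords.
C: 9·5 = 45 beats, 45/3 = 15 chords.
D: 17·2 = 34 beats, 34/2 = 17 chords.
Total: 15 + 44 + 15 + 17 = 91.

91 chords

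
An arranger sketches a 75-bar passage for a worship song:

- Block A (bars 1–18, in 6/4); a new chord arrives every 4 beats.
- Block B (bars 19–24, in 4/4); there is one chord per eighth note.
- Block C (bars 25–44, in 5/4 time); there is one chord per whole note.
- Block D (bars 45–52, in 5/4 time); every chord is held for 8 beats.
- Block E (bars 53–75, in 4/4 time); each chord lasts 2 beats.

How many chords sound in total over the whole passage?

151 chords

A: 18 bars × 6 beats = 108 beats; 4 beats/chord → 27 chords.
B: 6 bars × 4 beats = 24 beats; 0.5 beats/chord → 48 chords.
C: 20 bars × 5 beats = 100 beats; 4 beats/chord → 25 chords.
D: 8 bars × 5 beats = 40 beats; 8 beats/chord → 5 chords.
E: 23 bars × 4 beats = 92 beats; 2 beats/chord → 46 chords.
Total: 27 + 48 + 25 + 5 + 46 = 151.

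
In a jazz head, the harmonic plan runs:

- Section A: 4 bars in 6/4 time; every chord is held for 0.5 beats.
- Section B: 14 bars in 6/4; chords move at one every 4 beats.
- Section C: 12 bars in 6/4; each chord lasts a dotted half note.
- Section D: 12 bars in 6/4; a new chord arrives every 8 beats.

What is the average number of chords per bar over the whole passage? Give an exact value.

A: 4 bars of 6 beats is 24 beats; at 0.5 beats each that's 48 chords.
B: 14 bars of 6 beats is 84 beats; at 4 beats each that's 21 chords.
C: 12 bars of 6 beats is 72 beats; at 3 beats each that's 24 chords.
D: 12 bars of 6 beats is 72 beats; at 8 beats each that's 9 chords.
Overall: 102 chords over 42 bars → 102/42 = 17/7 chords per bar.

17/7 chords per bar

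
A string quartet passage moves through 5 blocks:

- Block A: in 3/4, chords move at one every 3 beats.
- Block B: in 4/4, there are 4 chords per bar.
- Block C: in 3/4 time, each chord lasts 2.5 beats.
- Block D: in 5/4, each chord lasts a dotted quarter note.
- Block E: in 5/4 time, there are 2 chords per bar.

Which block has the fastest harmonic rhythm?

Block B

A: each chord is 3 beats in 3/4, so 1 per bar.
B: each chord is 1 beat in 4/4, so 4 per bar.
C: each chord is 2.5 beats in 3/4, so 1.2 per bar.
D: each chord is 1.5 beats in 5/4, so 10/3 per bar.
E: each chord is 2.5 beats in 5/4, so 2 per bar.
Fastest is B at 4 chords/bar.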